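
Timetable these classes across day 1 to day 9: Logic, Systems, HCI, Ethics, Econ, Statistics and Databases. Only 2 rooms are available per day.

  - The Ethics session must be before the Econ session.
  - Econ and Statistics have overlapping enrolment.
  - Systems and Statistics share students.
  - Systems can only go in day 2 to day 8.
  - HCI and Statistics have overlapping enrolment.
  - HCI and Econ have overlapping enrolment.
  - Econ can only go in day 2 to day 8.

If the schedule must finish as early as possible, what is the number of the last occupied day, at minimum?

The precedence chain requires at least 2 distinct days.
With at most 2 per day and 7 classes, at least 4 days are needed.
4 works (last occupied day: day 4): for example Logic=day 1, Statistics=day 4, Econ=day 2, Systems=day 2, Databases=day 3, Ethics=day 1, HCI=day 3.

day 4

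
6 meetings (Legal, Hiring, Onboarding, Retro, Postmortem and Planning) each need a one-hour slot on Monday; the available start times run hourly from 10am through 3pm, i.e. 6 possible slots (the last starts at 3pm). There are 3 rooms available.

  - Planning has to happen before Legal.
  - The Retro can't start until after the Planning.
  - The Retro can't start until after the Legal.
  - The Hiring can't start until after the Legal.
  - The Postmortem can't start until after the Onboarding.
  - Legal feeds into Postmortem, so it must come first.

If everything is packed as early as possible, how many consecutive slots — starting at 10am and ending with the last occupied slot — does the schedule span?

3 slots

The precedence chain requires at least 3 distinct slots.
With at most 3 per slot and 6 meetings, at least 2 slots are needed.
3 works (last occupied slot: 12pm): for example Retro in 12pm; Postmortem in 12pm; Hiring in 12pm; Planning in 10am; Onboarding in 10am; Legal in 11am.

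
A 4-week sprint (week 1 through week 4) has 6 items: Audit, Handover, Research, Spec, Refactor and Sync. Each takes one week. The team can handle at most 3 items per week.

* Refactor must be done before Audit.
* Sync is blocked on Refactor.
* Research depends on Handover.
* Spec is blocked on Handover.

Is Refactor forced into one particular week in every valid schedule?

Refactor can be week 1 (e.g. Audit in week 2, Sync in week 3, Refactor in week 1, Research in week 2, Spec in week 2, Handover in week 1) or week 2 (e.g. Audit -> week 3, Spec -> week 2, Sync -> week 3, Research -> week 2, Handover -> week 1, Refactor -> week 2).

No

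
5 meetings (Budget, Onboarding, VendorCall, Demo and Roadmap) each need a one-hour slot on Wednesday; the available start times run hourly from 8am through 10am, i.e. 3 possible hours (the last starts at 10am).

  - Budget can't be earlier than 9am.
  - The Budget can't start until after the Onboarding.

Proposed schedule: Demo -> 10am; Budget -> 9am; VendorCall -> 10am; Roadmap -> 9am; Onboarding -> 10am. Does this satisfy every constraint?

Budget can't be earlier than 9am — holds.
The Budget can't start until after the Onboarding — violated.

Invalid. The Budget can't start until after the Onboarding.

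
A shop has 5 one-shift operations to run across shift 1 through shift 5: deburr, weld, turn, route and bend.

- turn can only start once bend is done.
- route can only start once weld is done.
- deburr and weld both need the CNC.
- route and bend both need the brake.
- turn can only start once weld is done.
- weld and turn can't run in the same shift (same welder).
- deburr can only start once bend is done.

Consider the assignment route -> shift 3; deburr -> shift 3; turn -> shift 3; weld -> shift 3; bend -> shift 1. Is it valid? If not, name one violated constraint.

Invalid. deburr and weld both need the CNC.

turn can only start once bend is done — holds.
deburr and weld both need the CNC — violated.
turn can only start once weld is done — violated.
route and bend both need the brake — holds.
weld and turn can't run in the same shift (same welder) — violated.
route can only start once weld is done — violated.
deburr can only start once bend is done — holds.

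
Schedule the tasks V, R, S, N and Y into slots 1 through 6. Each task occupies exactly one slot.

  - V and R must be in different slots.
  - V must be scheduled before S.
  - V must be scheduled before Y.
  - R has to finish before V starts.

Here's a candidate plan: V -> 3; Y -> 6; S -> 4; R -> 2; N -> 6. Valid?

R has to finish before V starts — holds.
V must be scheduled before Y — holds.
V and R must be in different slots — holds.
V must be scheduled before S — holds.

Yes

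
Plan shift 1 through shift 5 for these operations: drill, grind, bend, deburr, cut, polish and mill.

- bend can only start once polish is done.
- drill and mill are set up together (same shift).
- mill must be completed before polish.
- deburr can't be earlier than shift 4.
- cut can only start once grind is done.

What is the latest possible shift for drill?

Drill must be in the same shift as mill, which can't be after shift 3, so drill is at most shift 3.
drill at shift 3 is achievable: drill in shift 3, polish in shift 4, deburr in shift 4, bend in shift 5, mill in shift 3, grind in shift 1, cut in shift 2.

shift 3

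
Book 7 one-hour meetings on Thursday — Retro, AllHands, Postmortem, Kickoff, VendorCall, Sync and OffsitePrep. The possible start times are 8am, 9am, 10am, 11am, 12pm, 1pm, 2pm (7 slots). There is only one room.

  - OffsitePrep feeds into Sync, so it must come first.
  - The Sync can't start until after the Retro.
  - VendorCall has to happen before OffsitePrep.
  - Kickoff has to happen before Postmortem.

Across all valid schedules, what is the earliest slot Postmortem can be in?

Precedence pushes Postmortem to at least 9am.
Postmortem at 9am is achievable: Postmortem=9am, Kickoff=8am, Retro=12pm, Sync=1pm, VendorCall=10am, AllHands=2pm, OffsitePrep=11am.

9am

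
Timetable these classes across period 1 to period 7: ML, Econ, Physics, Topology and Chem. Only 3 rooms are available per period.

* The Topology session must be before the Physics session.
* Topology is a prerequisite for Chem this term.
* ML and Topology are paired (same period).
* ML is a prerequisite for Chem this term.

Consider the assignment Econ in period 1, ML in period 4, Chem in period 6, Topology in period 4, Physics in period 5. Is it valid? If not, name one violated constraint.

Topology is a prerequisite for Chem this term — holds.
Only 3 rooms are available per period — holds.
ML is a prerequisite for Chem this term — holds.
ML and Topology are paired (same period) — holds.
The Topology session must be before the Physics session — holds.

Valid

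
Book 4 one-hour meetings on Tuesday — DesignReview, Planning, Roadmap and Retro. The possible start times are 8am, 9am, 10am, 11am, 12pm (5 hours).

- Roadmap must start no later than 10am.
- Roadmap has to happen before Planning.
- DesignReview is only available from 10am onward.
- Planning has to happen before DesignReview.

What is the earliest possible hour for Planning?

Precedence pushes Planning to at least 9am; downstream work caps Planning at 11am.
Planning at 9am is achievable: Planning=9am; Roadmap=8am; Retro=8am; DesignReview=10am.

9am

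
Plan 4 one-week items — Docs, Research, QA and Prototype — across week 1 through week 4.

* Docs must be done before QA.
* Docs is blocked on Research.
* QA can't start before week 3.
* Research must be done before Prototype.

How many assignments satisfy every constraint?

11

Splitting on Docs: it can be week 2 (6), week 3 (5). Listing each branch's schedules as (Research, QA, Prototype) by week number:
Docs=week 2: (1,3,2) (1,3,3) (1,3,4) (1,4,2) (1,4,3) (1,4,4) — 6.
Docs=week 3: (1,4,2) (1,4,3) (1,4,4) (2,4,3) (2,4,4) — 5.
Summing: 6 + 5 = 11.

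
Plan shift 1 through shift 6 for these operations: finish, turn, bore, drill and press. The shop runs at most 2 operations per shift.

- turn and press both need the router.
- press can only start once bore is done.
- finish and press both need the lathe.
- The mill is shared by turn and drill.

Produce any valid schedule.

drill -> shift 2; press -> shift 2; finish -> shift 1; turn -> shift 3; bore -> shift 1

Checking: bore(shift 1) before press(shift 2); finish(shift 1) != press(shift 2); turn(shift 3) != press(shift 2); turn(shift 3) != drill(shift 2); max 2 per shift (cap 2).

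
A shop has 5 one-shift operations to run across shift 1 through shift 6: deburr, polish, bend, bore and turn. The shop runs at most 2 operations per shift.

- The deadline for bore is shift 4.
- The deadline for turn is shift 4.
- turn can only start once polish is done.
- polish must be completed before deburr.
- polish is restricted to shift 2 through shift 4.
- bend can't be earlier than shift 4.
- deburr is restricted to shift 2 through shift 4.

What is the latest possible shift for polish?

Polish is available from shift 2; polish's own window allows nothing later than shift 4; downstream work caps polish at shift 3.
polish at shift 3 is achievable: deburr=shift 4; bend=shift 5; polish=shift 3; bore=shift 1; turn=shift 4.

shift 3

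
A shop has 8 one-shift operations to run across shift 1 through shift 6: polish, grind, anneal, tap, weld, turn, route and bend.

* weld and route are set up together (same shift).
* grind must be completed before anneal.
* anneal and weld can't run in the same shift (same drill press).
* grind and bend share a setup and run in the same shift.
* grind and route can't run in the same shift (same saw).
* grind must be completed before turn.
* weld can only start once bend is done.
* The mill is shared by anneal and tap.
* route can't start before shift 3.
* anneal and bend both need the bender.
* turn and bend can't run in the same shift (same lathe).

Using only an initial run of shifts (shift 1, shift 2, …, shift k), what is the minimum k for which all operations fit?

The precedence chain requires at least 2 distinct shifts.
route can't be placed before shift 3, so the schedule must run through at least shift 3.
3 works (last occupied shift: shift 3): for example bend -> shift 1; route -> shift 3; anneal -> shift 2; grind -> shift 1; turn -> shift 2; polish -> shift 1; tap -> shift 1; weld -> shift 3.

3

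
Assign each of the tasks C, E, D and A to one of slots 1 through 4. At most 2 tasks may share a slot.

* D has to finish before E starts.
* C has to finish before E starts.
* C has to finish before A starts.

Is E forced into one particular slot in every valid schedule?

E can be 2 (e.g. A in 2, E in 2, D in 1, C in 1) or 3 (e.g. D -> 1; C -> 1; A -> 2; E -> 3).

No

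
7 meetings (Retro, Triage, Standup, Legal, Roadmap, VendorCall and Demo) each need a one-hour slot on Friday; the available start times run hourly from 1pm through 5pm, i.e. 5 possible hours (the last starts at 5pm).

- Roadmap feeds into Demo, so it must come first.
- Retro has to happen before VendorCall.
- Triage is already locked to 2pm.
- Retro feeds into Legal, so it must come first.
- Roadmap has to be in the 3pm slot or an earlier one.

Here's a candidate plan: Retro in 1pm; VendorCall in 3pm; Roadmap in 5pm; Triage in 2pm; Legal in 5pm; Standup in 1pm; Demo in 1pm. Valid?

Invalid. Roadmap feeds into Demo, so it must come first.

Retro feeds into Legal, so it must come first — holds.
Triage is already locked to 2pm — holds.
Roadmap feeds into Demo, so it must come first — violated.
Roadmap has to be in the 3pm slot or an earlier one — violated.
Retro has to happen before VendorCall — holds.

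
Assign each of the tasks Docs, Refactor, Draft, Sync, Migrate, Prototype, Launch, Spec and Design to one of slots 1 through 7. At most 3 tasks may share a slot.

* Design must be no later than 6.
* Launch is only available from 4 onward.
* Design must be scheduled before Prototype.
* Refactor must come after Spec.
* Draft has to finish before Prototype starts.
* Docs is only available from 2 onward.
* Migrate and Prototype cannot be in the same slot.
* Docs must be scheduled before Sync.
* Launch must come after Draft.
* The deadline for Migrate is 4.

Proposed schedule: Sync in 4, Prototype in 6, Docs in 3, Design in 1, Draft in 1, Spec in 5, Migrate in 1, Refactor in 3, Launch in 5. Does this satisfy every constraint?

No. Refactor must come after Spec is not satisfied.

The deadline for Migrate is 4 — holds.
Design must be no later than 6 — holds.
Docs must be scheduled before Sync — holds.
Launch is only available from 4 onward — holds.
Migrate and Prototype cannot be in the same slot — holds.
Launch must come after Draft — holds.
Docs is only available from 2 onward — holds.
Draft has to finish before Prototype starts — holds.
Design must be scheduled before Prototype — holds.
At most 3 tasks may share a slot — holds.
Refactor must come after Spec — violated.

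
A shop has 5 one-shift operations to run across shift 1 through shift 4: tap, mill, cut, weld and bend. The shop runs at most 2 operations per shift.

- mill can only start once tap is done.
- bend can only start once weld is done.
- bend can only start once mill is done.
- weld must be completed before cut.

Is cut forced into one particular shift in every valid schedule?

No

cut can be shift 2 (e.g. weld in shift 1; bend in shift 3; cut in shift 2; tap in shift 1; mill in shift 2) or shift 3 (e.g. tap -> shift 1, mill -> shift 2, bend -> shift 3, cut -> shift 3, weld -> shift 1).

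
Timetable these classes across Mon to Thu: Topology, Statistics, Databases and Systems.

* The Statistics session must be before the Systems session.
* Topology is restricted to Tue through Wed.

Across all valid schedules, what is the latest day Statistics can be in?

Downstream work caps Statistics at Wed.
Statistics at Wed is achievable: Systems in Thu, Topology in Tue, Statistics in Wed, Databases in Mon.

Wed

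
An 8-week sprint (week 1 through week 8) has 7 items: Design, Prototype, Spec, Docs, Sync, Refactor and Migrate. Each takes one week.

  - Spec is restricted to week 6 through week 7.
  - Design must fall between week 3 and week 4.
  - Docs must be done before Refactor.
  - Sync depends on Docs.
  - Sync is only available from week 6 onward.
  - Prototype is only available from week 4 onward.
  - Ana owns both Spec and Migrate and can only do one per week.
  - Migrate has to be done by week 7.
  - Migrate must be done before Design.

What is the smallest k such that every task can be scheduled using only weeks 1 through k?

The precedence chain requires at least 2 distinct weeks.
Spec can't be placed before week 6, so the schedule must run through at least week 6.
6 works (last occupied week: week 6): for example Docs -> week 1, Design -> week 3, Sync -> week 6, Spec -> week 6, Prototype -> week 4, Refactor -> week 2, Migrate -> week 1.

6 weeks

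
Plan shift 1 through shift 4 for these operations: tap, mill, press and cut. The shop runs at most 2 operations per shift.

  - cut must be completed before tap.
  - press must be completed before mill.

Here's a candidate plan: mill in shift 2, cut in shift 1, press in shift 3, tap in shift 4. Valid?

press must be completed before mill — violated.
The shop runs at most 2 operations per shift — holds.
cut must be completed before tap — holds.

No. press must be completed before mill is not satisfied.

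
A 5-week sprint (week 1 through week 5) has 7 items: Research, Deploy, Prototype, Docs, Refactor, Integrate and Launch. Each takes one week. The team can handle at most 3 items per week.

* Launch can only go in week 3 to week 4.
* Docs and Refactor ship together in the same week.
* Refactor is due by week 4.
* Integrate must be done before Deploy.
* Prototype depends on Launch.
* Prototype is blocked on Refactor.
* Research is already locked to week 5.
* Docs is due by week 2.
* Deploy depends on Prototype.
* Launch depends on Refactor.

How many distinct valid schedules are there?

Splitting on Docs: it can be week 1 (4), week 2 (4). Listing each branch's schedules as (Research, Deploy, Prototype, Refactor, Integrate, Launch) by week number:
Docs=week 1: (5,5,4,1,1,3) (5,5,4,1,2,3) (5,5,4,1,3,3) (5,5,4,1,4,3) — 4.
Docs=week 2: (5,5,4,2,1,3) (5,5,4,2,2,3) (5,5,4,2,3,3) (5,5,4,2,4,3) — 4.
Summing: 4 + 4 = 8.

8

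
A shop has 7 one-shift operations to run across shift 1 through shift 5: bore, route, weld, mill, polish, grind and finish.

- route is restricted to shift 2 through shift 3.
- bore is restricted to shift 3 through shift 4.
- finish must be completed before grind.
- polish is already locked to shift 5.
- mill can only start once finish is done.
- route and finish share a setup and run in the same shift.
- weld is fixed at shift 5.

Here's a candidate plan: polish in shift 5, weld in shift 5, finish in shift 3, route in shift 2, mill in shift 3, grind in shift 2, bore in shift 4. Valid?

mill can only start once finish is done — violated.
weld is fixed at shift 5 — holds.
bore is restricted to shift 3 through shift 4 — holds.
finish must be completed before grind — violated.
route is restricted to shift 2 through shift 3 — holds.
polish is already locked to shift 5 — holds.
route and finish share a setup and run in the same shift — violated.

No. finish must be completed before grind is not satisfied.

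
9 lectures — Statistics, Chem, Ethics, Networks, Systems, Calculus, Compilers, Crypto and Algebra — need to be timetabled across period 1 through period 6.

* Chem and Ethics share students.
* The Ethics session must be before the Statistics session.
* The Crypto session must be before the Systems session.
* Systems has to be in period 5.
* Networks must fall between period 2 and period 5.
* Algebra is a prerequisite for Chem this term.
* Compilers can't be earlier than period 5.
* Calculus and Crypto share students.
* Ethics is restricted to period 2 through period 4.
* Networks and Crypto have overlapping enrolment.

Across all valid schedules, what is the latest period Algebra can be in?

period 5

Downstream work caps Algebra at period 5.
Algebra at period 5 is achievable: Ethics -> period 2, Algebra -> period 5, Networks -> period 2, Calculus -> period 2, Chem -> period 6, Compilers -> period 5, Crypto -> period 1, Statistics -> period 3, Systems -> period 5.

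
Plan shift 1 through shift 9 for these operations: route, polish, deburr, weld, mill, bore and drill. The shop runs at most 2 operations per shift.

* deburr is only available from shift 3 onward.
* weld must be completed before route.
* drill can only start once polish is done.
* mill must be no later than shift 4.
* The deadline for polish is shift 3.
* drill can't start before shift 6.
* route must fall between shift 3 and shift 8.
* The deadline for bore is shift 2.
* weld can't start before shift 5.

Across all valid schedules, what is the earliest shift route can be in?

shift 6

Route is available from shift 3; precedence pushes route to at least shift 6; route's own window allows nothing later than shift 8.
route at shift 6 is achievable: bore=shift 1, weld=shift 5, drill=shift 6, mill=shift 2, deburr=shift 3, route=shift 6, polish=shift 1.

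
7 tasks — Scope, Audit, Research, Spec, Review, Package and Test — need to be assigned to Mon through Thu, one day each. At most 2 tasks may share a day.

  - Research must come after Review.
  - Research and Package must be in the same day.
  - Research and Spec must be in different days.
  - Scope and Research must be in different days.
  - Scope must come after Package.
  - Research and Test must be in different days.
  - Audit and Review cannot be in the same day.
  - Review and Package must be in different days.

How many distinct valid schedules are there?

Splitting on Scope: it can be Wed (9), Thu (27). Listing each branch's schedules as (Audit, Research, Spec, Review, Package, Test):
Scope=Wed: (Wed,Tue,Mon,Mon,Tue,Thu) (Wed,Tue,Thu,Mon,Tue,Mon) (Wed,Tue,Thu,Mon,Tue,Thu) (Thu,Tue,Mon,Mon,Tue,Wed) (Thu,Tue,Mon,Mon,Tue,Thu) (Thu,Tue,Wed,Mon,Tue,Mon) (Thu,Tue,Wed,Mon,Tue,Thu) (Thu,Tue,Thu,Mon,Tue,Mon) (Thu,Tue,Thu,Mon,Tue,Wed) — 9.
Scope=Thu: (Mon,Wed,Mon,Tue,Wed,Tue) (Mon,Wed,Mon,Tue,Wed,Thu) (Mon,Wed,Tue,Tue,Wed,Mon) (Mon,Wed,Tue,Tue,Wed,Thu) (Mon,Wed,Thu,Tue,Wed,Mon) (Mon,Wed,Thu,Tue,Wed,Tue) (Tue,Wed,Mon,Mon,Wed,Tue) (Tue,Wed,Mon,Mon,Wed,Thu) (Tue,Wed,Tue,Mon,Wed,Mon) (Tue,Wed,Tue,Mon,Wed,Thu) (Tue,Wed,Thu,Mon,Wed,Mon) (Tue,Wed,Thu,Mon,Wed,Tue) (Wed,Tue,Mon,Mon,Tue,Wed) (Wed,Tue,Mon,Mon,Tue,Thu) (Wed,Tue,Wed,Mon,Tue,Mon) (Wed,Tue,Wed,Mon,Tue,Thu) (Wed,Tue,Thu,Mon,Tue,Mon) (Wed,Tue,Thu,Mon,Tue,Wed) (Thu,Tue,Mon,Mon,Tue,Wed) (Thu,Tue,Wed,Mon,Tue,Mon) (Thu,Tue,Wed,Mon,Tue,Wed) (Thu,Wed,Mon,Mon,Wed,Tue) (Thu,Wed,Mon,Tue,Wed,Mon) (Thu,Wed,Mon,Tue,Wed,Tue) (Thu,Wed,Tue,Mon,Wed,Mon) (Thu,Wed,Tue,Mon,Wed,Tue) (Thu,Wed,Tue,Tue,Wed,Mon) — 27.
Summing: 9 + 27 = 36.

36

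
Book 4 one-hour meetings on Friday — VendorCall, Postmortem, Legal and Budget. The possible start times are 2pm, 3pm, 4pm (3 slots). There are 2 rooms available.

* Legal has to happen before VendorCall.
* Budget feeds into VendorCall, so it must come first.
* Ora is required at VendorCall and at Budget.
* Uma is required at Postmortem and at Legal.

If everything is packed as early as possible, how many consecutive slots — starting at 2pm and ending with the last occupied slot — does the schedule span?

2

The precedence chain requires at least 2 distinct slots.
With at most 2 per slot and 4 meetings, at least 2 slots are needed.
2 works (last occupied slot: 3pm): for example Postmortem=3pm, VendorCall=3pm, Legal=2pm, Budget=2pm.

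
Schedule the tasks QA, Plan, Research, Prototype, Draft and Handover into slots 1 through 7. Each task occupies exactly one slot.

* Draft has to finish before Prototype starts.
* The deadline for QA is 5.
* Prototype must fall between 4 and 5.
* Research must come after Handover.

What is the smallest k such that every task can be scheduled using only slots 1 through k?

4 slots

The precedence chain requires at least 2 distinct slots.
Prototype can't be placed before 4, so the schedule must run through at least slot 4.
4 works (last occupied slot: 4): for example Plan in 1; Prototype in 4; QA in 1; Handover in 1; Research in 2; Draft in 1.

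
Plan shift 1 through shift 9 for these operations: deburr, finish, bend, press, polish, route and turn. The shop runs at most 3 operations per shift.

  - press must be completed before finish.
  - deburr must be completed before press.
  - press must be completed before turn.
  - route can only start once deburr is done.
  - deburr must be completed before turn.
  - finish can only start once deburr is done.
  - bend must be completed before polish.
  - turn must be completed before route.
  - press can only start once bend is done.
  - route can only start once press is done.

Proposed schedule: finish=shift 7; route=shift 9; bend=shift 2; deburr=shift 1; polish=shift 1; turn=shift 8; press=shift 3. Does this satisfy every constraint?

route can only start once deburr is done — holds.
The shop runs at most 3 operations per shift — holds.
deburr must be completed before press — holds.
deburr must be completed before turn — holds.
turn must be completed before route — holds.
press must be completed before finish — holds.
bend must be completed before polish — violated.
press must be completed before turn — holds.
press can only start once bend is done — holds.
finish can only start once deburr is done — holds.
route can only start once press is done — holds.

No. bend must be completed before polish is not satisfied.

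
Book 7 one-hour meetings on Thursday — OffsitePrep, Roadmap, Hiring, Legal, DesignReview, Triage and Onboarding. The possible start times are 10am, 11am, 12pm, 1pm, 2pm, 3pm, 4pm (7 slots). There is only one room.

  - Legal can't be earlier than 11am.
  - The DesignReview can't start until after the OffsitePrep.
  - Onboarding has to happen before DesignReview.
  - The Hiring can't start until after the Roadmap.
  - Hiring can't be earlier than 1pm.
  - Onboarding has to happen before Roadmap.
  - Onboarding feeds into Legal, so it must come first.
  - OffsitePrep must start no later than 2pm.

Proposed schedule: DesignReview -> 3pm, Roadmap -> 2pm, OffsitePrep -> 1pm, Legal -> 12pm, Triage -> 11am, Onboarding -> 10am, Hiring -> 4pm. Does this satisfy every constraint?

Hiring can't be earlier than 1pm — holds.
Onboarding has to happen before DesignReview — holds.
There is only one room — holds.
Legal can't be earlier than 11am — holds.
OffsitePrep must start no later than 2pm — holds.
The DesignReview can't start until after the OffsitePrep — holds.
Onboarding feeds into Legal, so it must come first — holds.
Onboarding has to happen before Roadmap — holds.
The Hiring can't start until after the Roadmap — holds.

Yes, all constraints hold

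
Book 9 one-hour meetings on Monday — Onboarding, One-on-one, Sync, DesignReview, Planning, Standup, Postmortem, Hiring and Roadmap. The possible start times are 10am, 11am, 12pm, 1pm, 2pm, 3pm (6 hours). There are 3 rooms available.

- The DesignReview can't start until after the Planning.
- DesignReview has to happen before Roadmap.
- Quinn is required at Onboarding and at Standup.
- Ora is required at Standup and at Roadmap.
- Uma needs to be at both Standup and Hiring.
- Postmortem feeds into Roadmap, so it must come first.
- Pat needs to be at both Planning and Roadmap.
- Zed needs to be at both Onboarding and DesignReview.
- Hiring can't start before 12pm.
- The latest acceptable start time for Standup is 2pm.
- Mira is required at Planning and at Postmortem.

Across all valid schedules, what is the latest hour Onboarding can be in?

3pm

Onboarding at 3pm is achievable: Sync -> 11am, Onboarding -> 3pm, Standup -> 10am, DesignReview -> 11am, Planning -> 10am, One-on-one -> 10am, Postmortem -> 11am, Roadmap -> 12pm, Hiring -> 12pm.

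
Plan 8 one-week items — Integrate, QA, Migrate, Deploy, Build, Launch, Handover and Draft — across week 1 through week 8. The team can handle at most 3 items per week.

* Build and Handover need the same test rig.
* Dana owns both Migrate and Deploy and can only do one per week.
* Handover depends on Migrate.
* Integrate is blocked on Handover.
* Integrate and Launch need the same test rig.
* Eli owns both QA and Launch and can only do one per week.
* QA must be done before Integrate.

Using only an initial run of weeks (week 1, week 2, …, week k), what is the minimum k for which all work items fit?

3

The precedence chain requires at least 3 distinct weeks.
With at most 3 per week and 8 work items, at least 3 weeks are needed.
3 works (last occupied week: week 3): for example Deploy -> week 2; Integrate -> week 3; Launch -> week 2; Build -> week 1; Handover -> week 2; QA -> week 1; Migrate -> week 1; Draft -> week 3.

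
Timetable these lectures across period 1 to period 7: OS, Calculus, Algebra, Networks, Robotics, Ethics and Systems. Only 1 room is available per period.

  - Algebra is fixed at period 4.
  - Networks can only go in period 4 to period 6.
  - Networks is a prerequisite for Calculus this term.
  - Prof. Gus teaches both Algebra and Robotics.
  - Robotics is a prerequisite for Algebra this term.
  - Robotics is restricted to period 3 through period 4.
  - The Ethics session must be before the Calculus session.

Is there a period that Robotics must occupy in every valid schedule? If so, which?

period 3

Robotics's window is period 3–period 4.
Algebra is fixed at period 4, and Robotics can't share a period with Algebra.
So Robotics must be period 3.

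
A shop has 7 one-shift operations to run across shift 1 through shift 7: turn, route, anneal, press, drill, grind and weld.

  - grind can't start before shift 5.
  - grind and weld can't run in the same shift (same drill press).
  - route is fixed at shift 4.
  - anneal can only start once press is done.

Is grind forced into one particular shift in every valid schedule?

No

grind can be shift 5 (e.g. anneal in shift 2, weld in shift 1, press in shift 1, drill in shift 1, route in shift 4, turn in shift 1, grind in shift 5) or shift 6 (e.g. route -> shift 4, grind -> shift 6, anneal -> shift 2, drill -> shift 1, weld -> shift 1, turn -> shift 1, press -> shift 1).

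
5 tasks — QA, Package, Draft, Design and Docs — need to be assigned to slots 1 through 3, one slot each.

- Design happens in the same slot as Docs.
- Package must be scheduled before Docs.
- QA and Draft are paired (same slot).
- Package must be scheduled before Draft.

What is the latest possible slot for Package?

2

Downstream work caps Package at 2.
Package at 2 is achievable: Design -> 3, Draft -> 3, QA -> 3, Package -> 2, Docs -> 3.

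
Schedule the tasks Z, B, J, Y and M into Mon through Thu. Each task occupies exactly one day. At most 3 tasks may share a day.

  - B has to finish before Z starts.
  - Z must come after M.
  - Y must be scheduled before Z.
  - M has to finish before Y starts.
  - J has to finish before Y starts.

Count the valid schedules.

17

Splitting on Z: it can be Wed (2), Thu (15). Listing each branch's schedules as (B, J, Y, M):
Z=Wed: (Mon,Mon,Tue,Mon) (Tue,Mon,Tue,Mon) — 2.
Z=Thu: (Mon,Mon,Tue,Mon) (Mon,Mon,Wed,Mon) (Mon,Mon,Wed,Tue) (Mon,Tue,Wed,Mon) (Mon,Tue,Wed,Tue) (Tue,Mon,Tue,Mon) (Tue,Mon,Wed,Mon) (Tue,Mon,Wed,Tue) (Tue,Tue,Wed,Mon) (Tue,Tue,Wed,Tue) (Wed,Mon,Tue,Mon) (Wed,Mon,Wed,Mon) (Wed,Mon,Wed,Tue) (Wed,Tue,Wed,Mon) (Wed,Tue,Wed,Tue) — 15.
Summing: 2 + 15 = 17.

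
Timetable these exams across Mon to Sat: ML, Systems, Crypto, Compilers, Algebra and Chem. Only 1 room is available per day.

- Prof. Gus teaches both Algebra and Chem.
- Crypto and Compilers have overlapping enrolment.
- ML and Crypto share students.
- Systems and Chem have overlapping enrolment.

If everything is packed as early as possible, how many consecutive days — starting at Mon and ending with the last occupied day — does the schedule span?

With at most 1 per day and 6 exams, at least 6 days are needed.
6 works (last occupied day: Sat): for example Compilers in Thu, Algebra in Fri, ML in Mon, Systems in Tue, Crypto in Wed, Chem in Sat.

6 days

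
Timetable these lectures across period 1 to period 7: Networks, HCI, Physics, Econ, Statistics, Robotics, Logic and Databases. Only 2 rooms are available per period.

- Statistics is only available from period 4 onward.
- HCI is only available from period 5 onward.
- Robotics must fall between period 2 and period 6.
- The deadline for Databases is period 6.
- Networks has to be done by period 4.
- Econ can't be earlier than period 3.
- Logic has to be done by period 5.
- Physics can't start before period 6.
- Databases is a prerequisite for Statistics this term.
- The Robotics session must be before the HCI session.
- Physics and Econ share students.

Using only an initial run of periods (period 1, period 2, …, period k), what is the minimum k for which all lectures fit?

The precedence chain requires at least 2 distinct periods.
With at most 2 per period and 8 lectures, at least 4 periods are needed.
Physics can't be placed before period 6, so the schedule must run through at least period 6.
6 works (last occupied period: period 6): for example Logic -> period 1; HCI -> period 5; Statistics -> period 4; Networks -> period 1; Databases -> period 2; Robotics -> period 2; Physics -> period 6; Econ -> period 3.

6 periods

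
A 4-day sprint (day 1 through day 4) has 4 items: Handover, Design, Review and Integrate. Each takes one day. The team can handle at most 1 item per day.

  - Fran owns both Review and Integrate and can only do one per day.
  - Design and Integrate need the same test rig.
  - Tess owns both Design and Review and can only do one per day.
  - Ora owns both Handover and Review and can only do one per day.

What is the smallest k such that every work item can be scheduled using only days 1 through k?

4

With at most 1 per day and 4 work items, at least 4 days are needed.
4 works (last occupied day: day 4): for example Handover -> day 1; Integrate -> day 4; Design -> day 2; Review -> day 3.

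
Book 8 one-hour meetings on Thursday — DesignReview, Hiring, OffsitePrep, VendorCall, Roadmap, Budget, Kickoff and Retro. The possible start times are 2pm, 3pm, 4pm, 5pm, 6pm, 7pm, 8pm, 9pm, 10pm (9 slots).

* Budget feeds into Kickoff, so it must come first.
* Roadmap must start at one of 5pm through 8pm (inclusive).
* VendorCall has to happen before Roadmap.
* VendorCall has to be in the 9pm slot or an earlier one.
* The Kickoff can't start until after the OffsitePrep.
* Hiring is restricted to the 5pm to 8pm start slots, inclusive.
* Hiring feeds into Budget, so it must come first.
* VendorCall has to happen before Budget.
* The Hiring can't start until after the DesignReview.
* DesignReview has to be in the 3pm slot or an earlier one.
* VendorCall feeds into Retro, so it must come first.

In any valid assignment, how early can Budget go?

6pm

Precedence pushes Budget to at least 6pm; downstream work caps Budget at 9pm.
Budget at 6pm is achievable: VendorCall=2pm; DesignReview=2pm; OffsitePrep=2pm; Budget=6pm; Hiring=5pm; Kickoff=7pm; Roadmap=5pm; Retro=3pm.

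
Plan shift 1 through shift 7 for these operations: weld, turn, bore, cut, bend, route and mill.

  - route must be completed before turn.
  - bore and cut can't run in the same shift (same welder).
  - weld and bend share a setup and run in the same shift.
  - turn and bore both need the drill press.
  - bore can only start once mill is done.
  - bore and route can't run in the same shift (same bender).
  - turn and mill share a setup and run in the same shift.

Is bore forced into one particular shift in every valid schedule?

No

bore can be shift 3 (e.g. cut -> shift 1, weld -> shift 1, turn -> shift 2, bend -> shift 1, route -> shift 1, mill -> shift 2, bore -> shift 3) or shift 4 (e.g. bend in shift 1; turn in shift 2; weld in shift 1; bore in shift 4; route in shift 1; cut in shift 1; mill in shift 2).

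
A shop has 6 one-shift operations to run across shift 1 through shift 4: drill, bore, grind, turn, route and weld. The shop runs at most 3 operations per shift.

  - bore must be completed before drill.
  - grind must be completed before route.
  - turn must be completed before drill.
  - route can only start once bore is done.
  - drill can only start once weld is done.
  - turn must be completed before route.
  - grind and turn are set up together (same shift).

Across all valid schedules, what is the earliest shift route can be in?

shift 2

Precedence pushes route to at least shift 2.
route at shift 2 is achievable: turn -> shift 1, route -> shift 2, weld -> shift 2, bore -> shift 1, grind -> shift 1, drill -> shift 3.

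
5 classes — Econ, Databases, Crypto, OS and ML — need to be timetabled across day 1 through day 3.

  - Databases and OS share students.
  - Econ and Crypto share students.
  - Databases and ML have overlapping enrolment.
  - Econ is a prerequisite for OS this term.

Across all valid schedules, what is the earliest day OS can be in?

day 2

Precedence pushes OS to at least day 2.
OS at day 2 is achievable: Crypto=day 2, OS=day 2, Databases=day 1, Econ=day 1, ML=day 2.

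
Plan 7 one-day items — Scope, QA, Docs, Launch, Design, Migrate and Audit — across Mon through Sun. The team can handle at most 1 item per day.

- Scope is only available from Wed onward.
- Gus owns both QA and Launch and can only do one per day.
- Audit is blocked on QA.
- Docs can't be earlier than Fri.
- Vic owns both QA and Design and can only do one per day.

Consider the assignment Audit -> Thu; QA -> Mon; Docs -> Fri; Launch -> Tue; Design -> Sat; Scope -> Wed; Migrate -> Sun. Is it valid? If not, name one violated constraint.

Valid

Audit is blocked on QA — holds.
The team can handle at most 1 item per day — holds.
Gus owns both QA and Launch and can only do one per day — holds.
Scope is only available from Wed onward — holds.
Vic owns both QA and Design and can only do one per day — holds.
Docs can't be earlier than Fri — holds.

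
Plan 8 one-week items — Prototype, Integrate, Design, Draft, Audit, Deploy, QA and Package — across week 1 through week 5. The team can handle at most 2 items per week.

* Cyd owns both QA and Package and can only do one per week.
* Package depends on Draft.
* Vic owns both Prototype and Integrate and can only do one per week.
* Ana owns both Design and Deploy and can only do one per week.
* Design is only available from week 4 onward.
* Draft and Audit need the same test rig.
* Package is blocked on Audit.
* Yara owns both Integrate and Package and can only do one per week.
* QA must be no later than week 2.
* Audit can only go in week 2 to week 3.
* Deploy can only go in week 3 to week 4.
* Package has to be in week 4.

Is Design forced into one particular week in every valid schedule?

Design can be week 4 (e.g. Draft=week 1; Integrate=week 3; Audit=week 2; Design=week 4; QA=week 1; Prototype=week 2; Deploy=week 3; Package=week 4) or week 5 (e.g. QA in week 1, Draft in week 1, Audit in week 2, Deploy in week 3, Design in week 5, Integrate in week 3, Package in week 4, Prototype in week 2).

No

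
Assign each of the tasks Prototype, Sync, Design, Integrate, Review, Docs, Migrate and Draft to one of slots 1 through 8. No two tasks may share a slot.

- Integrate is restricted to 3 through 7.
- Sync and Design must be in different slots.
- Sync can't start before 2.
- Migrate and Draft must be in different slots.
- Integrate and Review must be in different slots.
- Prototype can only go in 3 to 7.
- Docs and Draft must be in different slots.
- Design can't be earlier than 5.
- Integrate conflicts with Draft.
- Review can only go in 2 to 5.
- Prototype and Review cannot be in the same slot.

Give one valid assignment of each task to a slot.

Review -> 2; Migrate -> 7; Docs -> 1; Draft -> 8; Prototype -> 3; Design -> 5; Integrate -> 4; Sync -> 6

Checking: Docs(1) != Draft(8); Prototype(3) != Review(2); Integrate(4) != Review(2); Sync(6) != Design(5); Migrate(7) != Draft(8); Integrate(4) != Draft(8); Prototype=3 in [3,7]; Integrate=4 in [3,7]; Design=5 in [5,8]; Review=2 in [2,5]; Sync=6 in [2,8]; max 1 per slot (cap 1).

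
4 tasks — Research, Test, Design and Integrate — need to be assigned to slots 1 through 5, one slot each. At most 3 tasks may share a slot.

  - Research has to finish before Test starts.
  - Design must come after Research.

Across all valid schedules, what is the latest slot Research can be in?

4

Downstream work caps Research at 4.
Research at 4 is achievable: Test in 5, Research in 4, Design in 5, Integrate in 1.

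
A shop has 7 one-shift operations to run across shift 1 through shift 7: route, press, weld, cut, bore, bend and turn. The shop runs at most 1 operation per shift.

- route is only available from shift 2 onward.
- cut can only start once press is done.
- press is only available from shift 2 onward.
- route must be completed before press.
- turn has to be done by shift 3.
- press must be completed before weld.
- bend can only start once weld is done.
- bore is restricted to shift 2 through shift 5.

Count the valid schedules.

Splitting on route: it can be shift 2 (9), shift 3 (3). Listing each branch's schedules as (press, weld, cut, bore, bend, turn) by shift number:
route=shift 2: (3,4,6,5,7,1) (3,4,7,5,6,1) (3,5,6,4,7,1) (3,5,7,4,6,1) (3,6,4,5,7,1) (3,6,5,4,7,1) (4,5,6,3,7,1) (4,5,7,3,6,1) (4,6,5,3,7,1) — 9.
route=shift 3: (4,5,6,2,7,1) (4,5,7,2,6,1) (4,6,5,2,7,1) — 3.
Summing: 9 + 3 = 12.

12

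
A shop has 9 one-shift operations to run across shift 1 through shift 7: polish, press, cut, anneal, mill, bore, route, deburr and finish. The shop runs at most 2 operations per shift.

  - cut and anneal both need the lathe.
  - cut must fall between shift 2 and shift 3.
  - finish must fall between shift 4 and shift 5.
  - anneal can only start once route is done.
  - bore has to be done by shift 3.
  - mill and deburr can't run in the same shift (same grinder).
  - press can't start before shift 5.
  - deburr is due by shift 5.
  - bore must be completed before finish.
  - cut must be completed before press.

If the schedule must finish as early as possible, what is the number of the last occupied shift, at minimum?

The precedence chain requires at least 2 distinct shifts.
With at most 2 per shift and 9 operations, at least 5 shifts are needed.
press can't be placed before shift 5, so the schedule must run through at least shift 5.
5 works (last occupied shift: shift 5): for example polish in shift 2, anneal in shift 3, deburr in shift 4, bore in shift 1, press in shift 5, finish in shift 4, route in shift 1, cut in shift 2, mill in shift 3.

5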